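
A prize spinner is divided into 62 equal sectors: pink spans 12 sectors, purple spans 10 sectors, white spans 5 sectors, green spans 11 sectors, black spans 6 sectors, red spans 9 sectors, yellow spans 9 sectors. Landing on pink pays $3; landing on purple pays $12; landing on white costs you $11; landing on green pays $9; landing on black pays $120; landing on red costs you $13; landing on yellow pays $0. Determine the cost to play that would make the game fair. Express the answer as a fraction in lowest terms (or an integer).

E[payout] = (12/62)·3 + (10/62)·12 + (5/62)·(-11) + (11/62)·9 + (6/62)·120 + (9/62)·(-13) + (9/62)·0 = 803/62
Fair fee = E[payout] = 803/62

803/62 dollars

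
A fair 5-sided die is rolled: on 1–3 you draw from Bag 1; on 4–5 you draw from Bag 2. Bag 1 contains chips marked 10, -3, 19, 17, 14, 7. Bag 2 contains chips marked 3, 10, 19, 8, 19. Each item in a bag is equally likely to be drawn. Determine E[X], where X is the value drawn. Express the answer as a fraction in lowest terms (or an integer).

E[X | Bag 1] = (10 − 3 + 19 + 17 + 14 + 7)/6 = 32/3
E[X | Bag 2] = (3 + 10 + 19 + 8 + 19)/5 = 59/5
E[X] = (3/5)·32/3 + (2/5)·59/5 = 278/25

278/25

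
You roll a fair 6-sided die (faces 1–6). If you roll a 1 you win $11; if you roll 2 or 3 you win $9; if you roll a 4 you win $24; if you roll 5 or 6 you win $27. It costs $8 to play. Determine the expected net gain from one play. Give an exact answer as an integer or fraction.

E[payout] = (1/3)·9 + (1/6)·11 + (1/6)·24 + (1/3)·27 = 107/6
Expected profit = 107/6 − 8 = 59/6

59/6 dollars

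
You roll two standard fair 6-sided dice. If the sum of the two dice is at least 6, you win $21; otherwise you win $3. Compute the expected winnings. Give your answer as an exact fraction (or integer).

$16

E[payout] = (5/18)·3 + (13/18)·21 = 16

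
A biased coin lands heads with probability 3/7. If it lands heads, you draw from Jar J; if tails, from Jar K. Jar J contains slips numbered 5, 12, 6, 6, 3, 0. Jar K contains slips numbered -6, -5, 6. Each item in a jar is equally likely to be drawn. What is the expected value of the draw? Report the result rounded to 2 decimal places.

1.33

E[X | Jar J] = (5 + 12 + 6 + 6 + 3 + 0)/6 = 16/3
E[X | Jar K] = (-6 − 5 + 6)/3 = -5/3
E[X] = (3/7)·16/3 + (4/7)·(-5/3) = 4/3 ≈ 1.33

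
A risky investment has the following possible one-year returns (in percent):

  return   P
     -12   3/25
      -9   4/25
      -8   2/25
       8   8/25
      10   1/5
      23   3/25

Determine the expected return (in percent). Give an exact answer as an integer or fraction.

E[X] = (3/25)·(-12) + (4/25)·(-9) + (2/25)·(-8) + (8/25)·8 + (1/5)·10 + (3/25)·23
     = 19/5

19/5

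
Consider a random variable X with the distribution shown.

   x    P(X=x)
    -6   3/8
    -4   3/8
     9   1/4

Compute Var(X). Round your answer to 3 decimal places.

E[X] = (3/8)·(-6) + (3/8)·(-4) + (1/4)·9 = -3/2
E[X²] = (3/8)·36 + (3/8)·16 + (1/4)·81 = 159/4
Var(X) = 159/4 − (-3/2)² = 75/2 ≈ 37.500

37.500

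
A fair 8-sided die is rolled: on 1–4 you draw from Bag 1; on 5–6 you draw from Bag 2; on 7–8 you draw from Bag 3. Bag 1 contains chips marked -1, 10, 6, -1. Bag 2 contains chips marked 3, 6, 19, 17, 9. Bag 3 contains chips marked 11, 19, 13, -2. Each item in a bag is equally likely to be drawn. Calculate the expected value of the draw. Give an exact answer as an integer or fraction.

E[X | Bag 1] = (-1 + 10 + 6 − 1)/4 = 7/2
E[X | Bag 2] = (3 + 6 + 19 + 17 + 9)/5 = 54/5
E[X | Bag 3] = (11 + 19 + 13 − 2)/4 = 41/4
E[X] = (1/2)·7/2 + (1/4)·54/5 + (1/4)·41/4 = 561/80

561/80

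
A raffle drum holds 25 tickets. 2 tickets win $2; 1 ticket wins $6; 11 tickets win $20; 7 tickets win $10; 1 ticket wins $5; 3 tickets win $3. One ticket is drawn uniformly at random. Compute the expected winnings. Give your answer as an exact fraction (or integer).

E[payout] = (2/25)·2 + (1/25)·6 + (11/25)·20 + (7/25)·10 + (1/25)·5 + (3/25)·3 = 314/25

314/25 dollars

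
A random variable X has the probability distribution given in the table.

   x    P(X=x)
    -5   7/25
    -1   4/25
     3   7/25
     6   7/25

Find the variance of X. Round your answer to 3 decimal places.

E[X] = (7/25)·(-5) + (4/25)·(-1) + (7/25)·3 + (7/25)·6 = 24/25
E[X²] = (7/25)·25 + (4/25)·1 + (7/25)·9 + (7/25)·36 = 494/25
Var(X) = 494/25 − (24/25)² = 11774/625 ≈ 18.838

18.838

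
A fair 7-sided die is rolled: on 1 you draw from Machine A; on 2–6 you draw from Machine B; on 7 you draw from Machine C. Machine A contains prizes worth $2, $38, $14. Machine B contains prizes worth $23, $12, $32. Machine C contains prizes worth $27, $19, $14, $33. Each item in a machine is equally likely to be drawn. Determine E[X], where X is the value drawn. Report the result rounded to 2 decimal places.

E[X | Machine A] = (2 + 38 + 14)/3 = 18
E[X | Machine B] = (23 + 12 + 32)/3 = 67/3
E[X | Machine C] = (27 + 19 + 14 + 33)/4 = 93/4
E[X] = (1/7)·18 + (5/7)·67/3 + (1/7)·93/4 = 1835/84 ≈ 21.85

$21.85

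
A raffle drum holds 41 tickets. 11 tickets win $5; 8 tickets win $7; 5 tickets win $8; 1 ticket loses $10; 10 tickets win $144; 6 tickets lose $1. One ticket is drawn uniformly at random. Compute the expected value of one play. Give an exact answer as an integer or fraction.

E[payout] = (11/41)·5 + (8/41)·7 + (5/41)·8 + (1/41)·(-10) + (10/41)·144 + (6/41)·(-1) = 1575/41

1575/41 dollars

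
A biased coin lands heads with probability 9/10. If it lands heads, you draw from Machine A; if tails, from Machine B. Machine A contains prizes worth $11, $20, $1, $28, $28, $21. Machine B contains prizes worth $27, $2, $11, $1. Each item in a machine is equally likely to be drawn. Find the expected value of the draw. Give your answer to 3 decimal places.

$17.375

E[X | Machine A] = (11 + 20 + 1 + 28 + 28 + 21)/6 = 109/6
E[X | Machine B] = (27 + 2 + 11 + 1)/4 = 41/4
E[X] = (9/10)·109/6 + (1/10)·41/4 = 139/8 ≈ 17.375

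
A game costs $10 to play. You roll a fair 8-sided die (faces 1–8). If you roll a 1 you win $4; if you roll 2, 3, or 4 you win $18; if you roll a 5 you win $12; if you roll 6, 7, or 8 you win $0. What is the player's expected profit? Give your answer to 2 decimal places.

-$1.25

E[payout] = (3/8)·0 + (1/8)·4 + (1/8)·12 + (3/8)·18 = 35/4
Expected profit = 35/4 − 10 = -5/4 ≈ -$1.25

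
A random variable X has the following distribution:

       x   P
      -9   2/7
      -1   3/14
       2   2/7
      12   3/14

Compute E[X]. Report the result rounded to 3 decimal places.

0.357

E[X] = (2/7)·(-9) + (3/14)·(-1) + (2/7)·2 + (3/14)·12
     = 5/14 ≈ 0.357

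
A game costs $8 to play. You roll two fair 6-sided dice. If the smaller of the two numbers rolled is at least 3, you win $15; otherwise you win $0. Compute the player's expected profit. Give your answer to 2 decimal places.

-$1.33

E[payout] = (5/9)·0 + (4/9)·15 = 20/3
Expected profit = 20/3 − 8 = -4/3 ≈ -$1.33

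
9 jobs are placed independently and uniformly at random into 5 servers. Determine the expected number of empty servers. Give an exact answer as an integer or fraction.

262144/390625

Let Xⱼ=1 if server j is empty. P(Xⱼ=1) = ((5-1)/5)^9 = 262144/1953125.
By linearity, E[#empty] = 5·262144/1953125 = 262144/390625.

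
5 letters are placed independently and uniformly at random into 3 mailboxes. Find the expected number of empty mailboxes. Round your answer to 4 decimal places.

0.3951

Let Xⱼ=1 if mailbox j is empty. P(Xⱼ=1) = ((3-1)/3)^5 = 32/243.
By linearity, E[#empty] = 3·32/243 = 32/81.
≈ 0.3951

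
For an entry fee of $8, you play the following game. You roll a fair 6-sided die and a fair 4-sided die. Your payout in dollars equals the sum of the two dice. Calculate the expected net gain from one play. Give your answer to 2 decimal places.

Distribution of the sum of the two dice: 2 w.p. 1/24, 3 w.p. 1/12, 4 w.p. 1/8, 5 w.p. 1/6, 6 w.p. 1/6, 7 w.p. 1/6, …
E[payout] = (1/24)·2 + (1/12)·3 + (1/8)·4 + (1/6)·5 + (1/6)·6 + (1/6)·7 + (1/8)·8 + (1/12)·9 + (1/24)·10 = 6
Expected profit = 6 − 8 = -2 ≈ -$2.00

-$2.00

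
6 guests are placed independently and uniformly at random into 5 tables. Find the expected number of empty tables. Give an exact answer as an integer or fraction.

4096/3125

Let Xⱼ=1 if table j is empty. P(Xⱼ=1) = ((5-1)/5)^6 = 4096/15625.
By linearity, E[#empty] = 5·4096/15625 = 4096/3125.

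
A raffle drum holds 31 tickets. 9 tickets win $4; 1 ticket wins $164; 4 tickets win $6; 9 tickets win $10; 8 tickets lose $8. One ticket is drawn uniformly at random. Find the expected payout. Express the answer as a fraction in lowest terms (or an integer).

250/31 dollars

E[payout] = (9/31)·4 + (1/31)·164 + (4/31)·6 + (9/31)·10 + (8/31)·(-8) = 250/31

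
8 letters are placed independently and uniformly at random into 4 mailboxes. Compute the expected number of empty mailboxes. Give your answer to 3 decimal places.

Let Xⱼ=1 if mailbox j is empty. P(Xⱼ=1) = ((4-1)/4)^8 = 6561/65536.
By linearity, E[#empty] = 4·6561/65536 = 6561/16384.
≈ 0.400

0.400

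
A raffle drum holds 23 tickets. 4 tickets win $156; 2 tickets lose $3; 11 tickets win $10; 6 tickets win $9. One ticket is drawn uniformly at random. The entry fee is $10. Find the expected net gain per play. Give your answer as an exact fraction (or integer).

E[payout] = (4/23)·156 + (2/23)·(-3) + (11/23)·10 + (6/23)·9 = 34
Expected profit = 34 − 10 = 24

$24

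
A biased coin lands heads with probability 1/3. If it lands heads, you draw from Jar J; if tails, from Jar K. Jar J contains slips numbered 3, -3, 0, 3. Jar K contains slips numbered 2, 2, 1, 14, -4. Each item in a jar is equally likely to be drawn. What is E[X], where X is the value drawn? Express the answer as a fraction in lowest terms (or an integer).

9/4

E[X | Jar J] = (3 − 3 + 0 + 3)/4 = 3/4
E[X | Jar K] = (2 + 2 + 1 + 14 − 4)/5 = 3
E[X] = (1/3)·3/4 + (2/3)·3 = 9/4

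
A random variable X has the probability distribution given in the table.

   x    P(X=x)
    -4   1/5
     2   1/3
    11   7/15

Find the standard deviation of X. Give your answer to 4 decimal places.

6.0000

E[X] = 5, E[X²] = 61
Var(X) = E[X²] − (E[X])² = 61 − 25 = 36
SD(X) = √(36) ≈ 6.0000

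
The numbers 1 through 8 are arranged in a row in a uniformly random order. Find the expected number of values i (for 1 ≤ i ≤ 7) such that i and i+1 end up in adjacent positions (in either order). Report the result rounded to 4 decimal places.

For each i ∈ {1,…,7}, let Xᵢ = 1 if i and i+1 are adjacent. P(Xᵢ=1) = 2·(8−1)!/8! = 2/8.
By linearity, E[ΣXᵢ] = (7)·(2/8) = 7/4.
≈ 1.7500

1.7500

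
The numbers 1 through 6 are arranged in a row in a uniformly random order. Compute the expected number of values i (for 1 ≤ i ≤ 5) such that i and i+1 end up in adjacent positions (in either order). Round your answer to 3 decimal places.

1.667

For each i ∈ {1,…,5}, let Xᵢ = 1 if i and i+1 are adjacent. P(Xᵢ=1) = 2·(6−1)!/6! = 2/6.
By linearity, E[ΣXᵢ] = (5)·(2/6) = 5/3.
≈ 1.667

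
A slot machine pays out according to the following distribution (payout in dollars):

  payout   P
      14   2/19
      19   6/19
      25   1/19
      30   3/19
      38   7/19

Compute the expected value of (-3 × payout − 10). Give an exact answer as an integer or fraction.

E[-3x-10] = (2/19)·(-52) + (6/19)·(-67) + (1/19)·(-85) + (3/19)·(-100) + (7/19)·(-124)
     = -1759/19

-1759/19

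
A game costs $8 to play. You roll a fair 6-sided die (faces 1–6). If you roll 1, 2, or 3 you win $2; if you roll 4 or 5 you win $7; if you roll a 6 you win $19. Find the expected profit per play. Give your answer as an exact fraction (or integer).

E[payout] = (1/2)·2 + (1/3)·7 + (1/6)·19 = 13/2
Expected profit = 13/2 − 8 = -3/2

-3/2 dollars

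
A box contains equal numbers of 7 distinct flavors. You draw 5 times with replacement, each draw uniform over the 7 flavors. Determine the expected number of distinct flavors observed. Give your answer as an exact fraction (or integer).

9031/2401

Let Xⱼ=1 if type j appears at least once. P(Xⱼ=1) = 1 − ((7−1)/7)^5 = 9031/16807.
E[#distinct] = 7·9031/16807 = 9031/2401.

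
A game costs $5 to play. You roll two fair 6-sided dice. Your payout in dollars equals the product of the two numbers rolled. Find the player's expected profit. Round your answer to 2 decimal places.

Distribution of the product of the two numbers rolled: 1 w.p. 1/36, 2 w.p. 1/18, 3 w.p. 1/18, 4 w.p. 1/12, 5 w.p. 1/18, 6 w.p. 1/9, …
E[payout] = (1/36)·1 + (1/18)·2 + (1/18)·3 + (1/12)·4 + (1/18)·5 + (1/9)·6 + (1/18)·8 + (1/36)·9 + (1/18)·10 + (1/9)·12 + (1/18)·15 + (1/36)·16 + (1/18)·18 + (1/18)·20 + (1/18)·24 + (1/36)·25 + (1/18)·30 + (1/36)·36 = 49/4
Expected profit = 49/4 − 5 = 29/4 ≈ $7.25

$7.25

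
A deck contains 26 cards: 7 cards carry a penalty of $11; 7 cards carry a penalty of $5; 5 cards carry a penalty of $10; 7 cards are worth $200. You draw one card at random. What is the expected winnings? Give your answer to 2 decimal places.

E[payout] = (7/26)·(-11) + (7/26)·(-5) + (5/26)·(-10) + (7/26)·200 = 619/13
≈ $47.62

$47.62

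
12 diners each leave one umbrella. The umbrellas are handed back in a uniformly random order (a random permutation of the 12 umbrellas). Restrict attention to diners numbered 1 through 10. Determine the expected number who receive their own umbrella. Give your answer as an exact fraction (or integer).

5/6

Let Xᵢ = 1 if person i gets their own umbrella. For each i, P(Xᵢ=1) = 1/12.
By linearity of expectation, E[X₁+…+X_10] = 10·(1/12) = 5/6.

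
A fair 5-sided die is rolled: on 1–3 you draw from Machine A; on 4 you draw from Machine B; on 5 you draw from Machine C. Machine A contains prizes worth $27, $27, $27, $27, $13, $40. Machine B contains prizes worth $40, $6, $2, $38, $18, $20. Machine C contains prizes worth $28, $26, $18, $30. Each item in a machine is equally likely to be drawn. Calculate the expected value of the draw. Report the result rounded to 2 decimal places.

E[X | Machine A] = (27 + 27 + 27 + 27 + 13 + 40)/6 = 161/6
E[X | Machine B] = (40 + 6 + 2 + 38 + 18 + 20)/6 = 62/3
E[X | Machine C] = (28 + 26 + 18 + 30)/4 = 51/2
E[X] = (3/5)·161/6 + (1/5)·62/3 + (1/5)·51/2 = 76/3 ≈ 25.33

$25.33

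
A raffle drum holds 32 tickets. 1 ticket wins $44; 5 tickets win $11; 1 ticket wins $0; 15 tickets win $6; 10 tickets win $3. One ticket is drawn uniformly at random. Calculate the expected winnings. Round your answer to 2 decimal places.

$6.84

E[payout] = (1/32)·44 + (5/32)·11 + (1/32)·0 + (15/32)·6 + (10/32)·3 = 219/32
≈ $6.84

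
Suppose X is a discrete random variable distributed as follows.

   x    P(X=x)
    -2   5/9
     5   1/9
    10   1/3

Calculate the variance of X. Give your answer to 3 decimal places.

E[X] = (5/9)·(-2) + (1/9)·5 + (1/3)·10 = 25/9
E[X²] = (5/9)·4 + (1/9)·25 + (1/3)·100 = 115/3
Var(X) = 115/3 − (25/9)² = 2480/81 ≈ 30.617

30.617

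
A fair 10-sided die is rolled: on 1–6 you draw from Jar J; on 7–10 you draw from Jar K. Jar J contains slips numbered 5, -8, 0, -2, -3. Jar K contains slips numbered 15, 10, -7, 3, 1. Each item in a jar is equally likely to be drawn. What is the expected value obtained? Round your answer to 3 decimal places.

E[X | Jar J] = (5 − 8 + 0 − 2 − 3)/5 = -8/5
E[X | Jar K] = (15 + 10 − 7 + 3 + 1)/5 = 22/5
E[X] = (3/5)·(-8/5) + (2/5)·22/5 = 4/5 ≈ 0.800

0.800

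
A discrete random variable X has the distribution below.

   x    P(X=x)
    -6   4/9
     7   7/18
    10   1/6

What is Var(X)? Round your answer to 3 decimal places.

48.756

E[X] = (4/9)·(-6) + (7/18)·7 + (1/6)·10 = 31/18
E[X²] = (4/9)·36 + (7/18)·49 + (1/6)·100 = 931/18
Var(X) = 931/18 − (31/18)² = 15797/324 ≈ 48.756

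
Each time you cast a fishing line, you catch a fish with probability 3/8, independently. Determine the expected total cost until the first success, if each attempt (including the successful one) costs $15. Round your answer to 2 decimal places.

$40.00

E[#attempts] = 1/p = 8/3; E[cost] = 15·8/3 = 40.
≈ 40.00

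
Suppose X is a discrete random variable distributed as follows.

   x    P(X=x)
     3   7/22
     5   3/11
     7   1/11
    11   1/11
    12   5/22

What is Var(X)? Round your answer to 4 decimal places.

13.2169

E[X] = (7/22)·3 + (3/11)·5 + (1/11)·7 + (1/11)·11 + (5/22)·12 = 147/22
E[X²] = (7/22)·9 + (3/11)·25 + (1/11)·49 + (1/11)·121 + (5/22)·144 = 1273/22
Var(X) = 1273/22 − (147/22)² = 6397/484 ≈ 13.2169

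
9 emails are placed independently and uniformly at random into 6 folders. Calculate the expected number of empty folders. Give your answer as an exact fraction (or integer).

Let Xⱼ=1 if folder j is empty. P(Xⱼ=1) = ((6-1)/6)^9 = 1953125/10077696.
By linearity, E[#empty] = 6·1953125/10077696 = 1953125/1679616.

1953125/1679616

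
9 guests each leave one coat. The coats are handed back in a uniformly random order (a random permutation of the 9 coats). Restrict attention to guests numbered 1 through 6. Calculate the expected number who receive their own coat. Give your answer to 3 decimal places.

0.667

Let Xᵢ = 1 if person i gets their own coat. For each i, P(Xᵢ=1) = 1/9.
By linearity of expectation, E[X₁+…+X_6] = 6·(1/9) = 2/3.
≈ 0.667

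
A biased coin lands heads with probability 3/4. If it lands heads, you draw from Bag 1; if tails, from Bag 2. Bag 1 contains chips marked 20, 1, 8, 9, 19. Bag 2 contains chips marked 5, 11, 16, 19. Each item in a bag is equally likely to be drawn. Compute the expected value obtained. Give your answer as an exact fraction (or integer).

939/80

E[X | Bag 1] = (20 + 1 + 8 + 9 + 19)/5 = 57/5
E[X | Bag 2] = (5 + 11 + 16 + 19)/4 = 51/4
E[X] = (3/4)·57/5 + (1/4)·51/4 = 939/80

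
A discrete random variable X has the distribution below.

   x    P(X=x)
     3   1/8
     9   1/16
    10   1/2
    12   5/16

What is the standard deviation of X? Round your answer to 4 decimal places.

2.7092

E[X] = 155/16, E[X²] = 1619/16
Var(X) = E[X²] − (E[X])² = 1619/16 − 24025/256 = 1879/256
SD(X) = √(1879/256) ≈ 2.7092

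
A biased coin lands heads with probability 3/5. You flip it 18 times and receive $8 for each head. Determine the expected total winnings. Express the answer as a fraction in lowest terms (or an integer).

E[#heads] = 18·3/5 = 54/5 (linearity over flips).
E[winnings] = 8·54/5 = 432/5.

432/5 dollars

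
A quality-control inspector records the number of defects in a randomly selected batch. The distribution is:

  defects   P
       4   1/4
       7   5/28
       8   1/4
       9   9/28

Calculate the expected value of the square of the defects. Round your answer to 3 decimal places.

E[X²] = (1/4)·16 + (5/28)·49 + (1/4)·64 + (9/28)·81
     = 767/14 ≈ 54.786

54.786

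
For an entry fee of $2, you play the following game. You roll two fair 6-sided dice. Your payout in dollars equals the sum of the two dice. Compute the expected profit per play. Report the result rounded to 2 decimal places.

$5.00

Distribution of the sum of the two dice: 2 w.p. 1/36, 3 w.p. 1/18, 4 w.p. 1/12, 5 w.p. 1/9, 6 w.p. 5/36, 7 w.p. 1/6, …
E[payout] = (1/36)·2 + (1/18)·3 + (1/12)·4 + (1/9)·5 + (5/36)·6 + (1/6)·7 + (5/36)·8 + (1/9)·9 + (1/12)·10 + (1/18)·11 + (1/36)·12 = 7
Expected profit = 7 − 2 = 5 ≈ $5.00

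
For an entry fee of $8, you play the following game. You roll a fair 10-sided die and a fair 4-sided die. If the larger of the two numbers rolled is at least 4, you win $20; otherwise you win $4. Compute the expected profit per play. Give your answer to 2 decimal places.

$8.40

E[payout] = (9/40)·4 + (31/40)·20 = 82/5
Expected profit = 82/5 − 8 = 42/5 ≈ $8.40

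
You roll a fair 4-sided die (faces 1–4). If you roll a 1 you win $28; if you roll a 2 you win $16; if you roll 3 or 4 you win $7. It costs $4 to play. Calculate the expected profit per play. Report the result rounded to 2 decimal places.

E[payout] = (1/2)·7 + (1/4)·16 + (1/4)·28 = 29/2
Expected profit = 29/2 − 4 = 21/2 ≈ $10.50

$10.50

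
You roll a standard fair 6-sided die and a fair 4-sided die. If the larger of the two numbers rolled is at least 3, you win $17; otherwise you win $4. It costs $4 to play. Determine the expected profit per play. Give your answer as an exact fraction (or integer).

65/6 dollars

E[payout] = (1/6)·4 + (5/6)·17 = 89/6
Expected profit = 89/6 − 4 = 65/6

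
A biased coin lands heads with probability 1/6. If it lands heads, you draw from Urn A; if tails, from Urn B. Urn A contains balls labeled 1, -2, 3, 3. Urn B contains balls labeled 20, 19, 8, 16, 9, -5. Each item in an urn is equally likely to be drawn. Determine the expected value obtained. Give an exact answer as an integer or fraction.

E[X | Urn A] = (1 − 2 + 3 + 3)/4 = 5/4
E[X | Urn B] = (20 + 19 + 8 + 16 + 9 − 5)/6 = 67/6
E[X] = (1/6)·5/4 + (5/6)·67/6 = 685/72

685/72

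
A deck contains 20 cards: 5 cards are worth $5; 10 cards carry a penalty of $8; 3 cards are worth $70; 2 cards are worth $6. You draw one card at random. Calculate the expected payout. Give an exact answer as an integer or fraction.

E[payout] = (5/20)·5 + (10/20)·(-8) + (3/20)·70 + (2/20)·6 = 167/20

167/20 dollars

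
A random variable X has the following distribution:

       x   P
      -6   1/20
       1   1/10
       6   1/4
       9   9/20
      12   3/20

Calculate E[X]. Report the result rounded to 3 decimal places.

E[X] = (1/20)·(-6) + (1/10)·1 + (1/4)·6 + (9/20)·9 + (3/20)·12
     = 143/20 ≈ 7.150

7.150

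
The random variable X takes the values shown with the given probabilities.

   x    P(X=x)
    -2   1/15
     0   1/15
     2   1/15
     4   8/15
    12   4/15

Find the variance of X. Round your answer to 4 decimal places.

E[X] = (1/15)·(-2) + (1/15)·0 + (1/15)·2 + (8/15)·4 + (4/15)·12 = 16/3
E[X²] = (1/15)·4 + (1/15)·0 + (1/15)·4 + (8/15)·16 + (4/15)·144 = 712/15
Var(X) = 712/15 − (16/3)² = 856/45 ≈ 19.0222

19.0222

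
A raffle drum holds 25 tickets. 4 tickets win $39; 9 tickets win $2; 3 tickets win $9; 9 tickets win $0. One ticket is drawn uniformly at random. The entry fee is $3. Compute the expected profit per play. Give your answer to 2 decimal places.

E[payout] = (4/25)·39 + (9/25)·2 + (3/25)·9 + (9/25)·0 = 201/25
Expected profit = 201/25 − 3 = 126/25 ≈ $5.04

$5.04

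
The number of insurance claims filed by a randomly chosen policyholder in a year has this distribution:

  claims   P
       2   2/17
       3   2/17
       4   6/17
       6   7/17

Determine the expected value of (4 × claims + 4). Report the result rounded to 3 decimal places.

E[4x+4] = (2/17)·12 + (2/17)·16 + (6/17)·20 + (7/17)·28
     = 372/17 ≈ 21.882

21.882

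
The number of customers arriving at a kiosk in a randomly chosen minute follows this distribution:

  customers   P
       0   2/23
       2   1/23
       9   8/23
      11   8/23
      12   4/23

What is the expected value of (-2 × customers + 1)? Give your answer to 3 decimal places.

-17.261

E[-2x+1] = (2/23)·1 + (1/23)·(-3) + (8/23)·(-17) + (8/23)·(-21) + (4/23)·(-23)
     = -397/23 ≈ -17.261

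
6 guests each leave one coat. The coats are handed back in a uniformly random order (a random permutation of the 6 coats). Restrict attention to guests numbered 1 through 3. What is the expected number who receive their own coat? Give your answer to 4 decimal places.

0.5000

Let Xᵢ = 1 if person i gets their own coat. For each i, P(Xᵢ=1) = 1/6.
By linearity of expectation, E[X₁+…+X_3] = 3·(1/6) = 1/2.
≈ 0.5000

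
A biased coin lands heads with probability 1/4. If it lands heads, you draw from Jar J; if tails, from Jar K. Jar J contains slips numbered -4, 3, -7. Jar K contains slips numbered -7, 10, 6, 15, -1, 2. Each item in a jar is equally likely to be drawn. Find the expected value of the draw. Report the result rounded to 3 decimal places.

2.458

E[X | Jar J] = (-4 + 3 − 7)/3 = -8/3
E[X | Jar K] = (-7 + 10 + 6 + 15 − 1 + 2)/6 = 25/6
E[X] = (1/4)·(-8/3) + (3/4)·25/6 = 59/24 ≈ 2.458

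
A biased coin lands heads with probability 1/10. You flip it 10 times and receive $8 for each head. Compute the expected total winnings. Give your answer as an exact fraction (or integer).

E[#heads] = 10·1/10 = 1 (linearity over flips).
E[winnings] = 8·1 = 8.

$8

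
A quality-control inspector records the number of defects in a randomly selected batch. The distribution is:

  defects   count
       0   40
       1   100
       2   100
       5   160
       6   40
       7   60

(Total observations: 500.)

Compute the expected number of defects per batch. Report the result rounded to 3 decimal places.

Total = 500, so P(defects=0) = 40/500, etc.
E[X] = (2/25)·0 + (1/5)·1 + (1/5)·2 + (8/25)·5 + (2/25)·6 + (3/25)·7
     = 88/25 ≈ 3.520

3.520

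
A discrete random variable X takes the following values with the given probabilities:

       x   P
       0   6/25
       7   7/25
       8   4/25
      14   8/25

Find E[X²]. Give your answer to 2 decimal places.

E[X²] = (6/25)·0 + (7/25)·49 + (4/25)·64 + (8/25)·196
     = 2167/25 ≈ 86.68

86.68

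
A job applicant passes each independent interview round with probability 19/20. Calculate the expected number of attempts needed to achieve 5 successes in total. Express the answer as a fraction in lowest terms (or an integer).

100/19

By linearity (sum of 5 independent geometric waits), E[trials] = 5/p = 5/(19/20) = 100/19.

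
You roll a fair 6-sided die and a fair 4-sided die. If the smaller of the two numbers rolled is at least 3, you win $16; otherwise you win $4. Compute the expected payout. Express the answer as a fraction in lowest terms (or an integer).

$8

E[payout] = (2/3)·4 + (1/3)·16 = 8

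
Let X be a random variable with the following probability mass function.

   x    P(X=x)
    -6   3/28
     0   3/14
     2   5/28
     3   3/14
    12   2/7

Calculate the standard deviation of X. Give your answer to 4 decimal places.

5.7716

E[X] = 53/14, E[X²] = 667/14
Var(X) = E[X²] − (E[X])² = 667/14 − 2809/196 = 6529/196
SD(X) = √(6529/196) ≈ 5.7716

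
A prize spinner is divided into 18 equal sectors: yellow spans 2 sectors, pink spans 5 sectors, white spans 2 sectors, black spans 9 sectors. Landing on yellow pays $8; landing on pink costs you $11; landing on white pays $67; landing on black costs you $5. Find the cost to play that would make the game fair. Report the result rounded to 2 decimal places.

$2.78

E[payout] = (2/18)·8 + (5/18)·(-11) + (2/18)·67 + (9/18)·(-5) = 25/9
Fair fee = E[payout] = 25/9 ≈ $2.78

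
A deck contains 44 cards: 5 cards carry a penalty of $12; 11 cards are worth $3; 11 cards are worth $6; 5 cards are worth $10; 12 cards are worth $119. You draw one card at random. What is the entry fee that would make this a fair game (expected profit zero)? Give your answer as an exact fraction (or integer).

1517/44 dollars

E[payout] = (5/44)·(-12) + (11/44)·3 + (11/44)·6 + (5/44)·10 + (12/44)·119 = 1517/44
Fair fee = E[payout] = 1517/44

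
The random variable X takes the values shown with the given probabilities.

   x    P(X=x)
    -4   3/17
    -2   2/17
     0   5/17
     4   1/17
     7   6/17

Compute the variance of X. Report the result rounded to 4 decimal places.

E[X] = (3/17)·(-4) + (2/17)·(-2) + (5/17)·0 + (1/17)·4 + (6/17)·7 = 30/17
E[X²] = (3/17)·16 + (2/17)·4 + (5/17)·0 + (1/17)·16 + (6/17)·49 = 366/17
Var(X) = 366/17 − (30/17)² = 5322/289 ≈ 18.4152

18.4152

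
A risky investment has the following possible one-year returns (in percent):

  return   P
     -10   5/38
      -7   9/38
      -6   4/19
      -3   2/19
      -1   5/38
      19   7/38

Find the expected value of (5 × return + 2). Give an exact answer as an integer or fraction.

-149/38

E[5x+2] = (5/38)·(-48) + (9/38)·(-33) + (4/19)·(-28) + (2/19)·(-13) + (5/38)·(-3) + (7/38)·97
     = -149/38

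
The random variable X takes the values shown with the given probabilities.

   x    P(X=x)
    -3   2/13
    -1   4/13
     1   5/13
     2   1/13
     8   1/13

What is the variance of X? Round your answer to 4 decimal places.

7.1598

E[X] = (2/13)·(-3) + (4/13)·(-1) + (5/13)·1 + (1/13)·2 + (1/13)·8 = 5/13
E[X²] = (2/13)·9 + (4/13)·1 + (5/13)·1 + (1/13)·4 + (1/13)·64 = 95/13
Var(X) = 95/13 − (5/13)² = 1210/169 ≈ 7.1598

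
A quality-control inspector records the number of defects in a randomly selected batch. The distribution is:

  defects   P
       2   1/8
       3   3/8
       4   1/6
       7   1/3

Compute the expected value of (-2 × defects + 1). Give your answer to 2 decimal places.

E[-2x+1] = (1/8)·(-3) + (3/8)·(-5) + (1/6)·(-7) + (1/3)·(-13)
     = -31/4 ≈ -7.75

-7.75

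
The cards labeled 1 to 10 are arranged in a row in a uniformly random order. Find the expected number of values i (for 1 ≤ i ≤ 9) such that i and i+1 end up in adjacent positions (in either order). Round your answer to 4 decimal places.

1.8000

For each i ∈ {1,…,9}, let Xᵢ = 1 if i and i+1 are adjacent. P(Xᵢ=1) = 2·(10−1)!/10! = 2/10.
By linearity, E[ΣXᵢ] = (9)·(2/10) = 9/5.
≈ 1.8000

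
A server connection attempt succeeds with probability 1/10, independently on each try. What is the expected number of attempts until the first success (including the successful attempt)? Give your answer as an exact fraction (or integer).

For a geometric distribution, E[trials] = 1/p = 1/(1/10) = 10.

10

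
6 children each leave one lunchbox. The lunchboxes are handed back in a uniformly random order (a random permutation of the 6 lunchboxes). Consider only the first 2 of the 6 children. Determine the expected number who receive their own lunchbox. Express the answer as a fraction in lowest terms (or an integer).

1/3

Let Xᵢ = 1 if person i gets their own lunchbox. For each i, P(Xᵢ=1) = 1/6.
By linearity of expectation, E[X₁+…+X_2] = 2·(1/6) = 1/3.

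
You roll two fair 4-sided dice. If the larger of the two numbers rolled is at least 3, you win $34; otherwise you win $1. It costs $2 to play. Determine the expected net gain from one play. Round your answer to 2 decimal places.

E[payout] = (1/4)·1 + (3/4)·34 = 103/4
Expected profit = 103/4 − 2 = 95/4 ≈ $23.75

$23.75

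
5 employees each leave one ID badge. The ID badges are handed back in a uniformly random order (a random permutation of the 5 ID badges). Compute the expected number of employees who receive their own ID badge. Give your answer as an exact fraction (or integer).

Let Xᵢ = 1 if person i gets their own ID badge. For each i, P(Xᵢ=1) = 1/5.
By linearity of expectation, E[X₁+…+X_5] = 5·(1/5) = 1.

1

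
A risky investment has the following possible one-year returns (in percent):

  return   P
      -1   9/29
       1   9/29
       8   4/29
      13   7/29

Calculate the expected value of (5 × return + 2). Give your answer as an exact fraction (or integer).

E[5x+2] = (9/29)·(-3) + (9/29)·7 + (4/29)·42 + (7/29)·67
     = 673/29

673/29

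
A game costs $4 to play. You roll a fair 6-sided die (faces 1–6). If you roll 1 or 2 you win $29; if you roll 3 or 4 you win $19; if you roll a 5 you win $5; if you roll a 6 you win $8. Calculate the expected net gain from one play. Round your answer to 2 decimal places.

$14.17

E[payout] = (1/6)·5 + (1/6)·8 + (1/3)·19 + (1/3)·29 = 109/6
Expected profit = 109/6 − 4 = 85/6 ≈ $14.17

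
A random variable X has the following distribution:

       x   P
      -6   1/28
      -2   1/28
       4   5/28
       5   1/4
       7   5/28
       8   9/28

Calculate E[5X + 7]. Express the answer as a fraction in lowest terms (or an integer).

E[5x+7] = (1/28)·(-23) + (1/28)·(-3) + (5/28)·27 + (1/4)·32 + (5/28)·42 + (9/28)·47
     = 69/2

69/2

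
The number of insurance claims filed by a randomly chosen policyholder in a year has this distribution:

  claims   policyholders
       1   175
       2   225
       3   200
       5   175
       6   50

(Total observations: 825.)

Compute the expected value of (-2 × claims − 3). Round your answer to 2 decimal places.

Total = 825, so P(claims=1) = 175/825, etc.
E[-2x-3] = (7/33)·(-5) + (3/11)·(-7) + (8/33)·(-9) + (7/33)·(-13) + (2/33)·(-15)
     = -97/11 ≈ -8.82

-8.82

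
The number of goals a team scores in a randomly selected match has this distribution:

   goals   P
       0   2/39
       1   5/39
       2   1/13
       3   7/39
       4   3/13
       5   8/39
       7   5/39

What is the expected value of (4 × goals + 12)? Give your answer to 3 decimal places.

E[4x+12] = (2/39)·12 + (5/39)·16 + (1/13)·20 + (7/39)·24 + (3/13)·28 + (8/39)·32 + (5/39)·40
     = 80/3 ≈ 26.667

26.667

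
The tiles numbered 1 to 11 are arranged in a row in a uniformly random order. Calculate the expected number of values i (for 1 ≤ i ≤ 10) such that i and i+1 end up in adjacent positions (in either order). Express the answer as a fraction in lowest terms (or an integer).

For each i ∈ {1,…,10}, let Xᵢ = 1 if i and i+1 are adjacent. P(Xᵢ=1) = 2·(11−1)!/11! = 2/11.
By linearity, E[ΣXᵢ] = (10)·(2/11) = 20/11.

20/11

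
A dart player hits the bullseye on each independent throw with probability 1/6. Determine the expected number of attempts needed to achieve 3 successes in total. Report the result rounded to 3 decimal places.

By linearity (sum of 3 independent geometric waits), E[trials] = 3/p = 3/(1/6) = 18.
≈ 18.000

18.000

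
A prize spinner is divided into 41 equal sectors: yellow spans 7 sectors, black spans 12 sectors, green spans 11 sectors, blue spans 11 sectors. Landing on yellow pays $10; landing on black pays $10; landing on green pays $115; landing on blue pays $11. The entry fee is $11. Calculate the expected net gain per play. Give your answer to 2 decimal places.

$27.44

E[payout] = (7/41)·10 + (12/41)·10 + (11/41)·115 + (11/41)·11 = 1576/41
Expected profit = 1576/41 − 11 = 1125/41 ≈ $27.44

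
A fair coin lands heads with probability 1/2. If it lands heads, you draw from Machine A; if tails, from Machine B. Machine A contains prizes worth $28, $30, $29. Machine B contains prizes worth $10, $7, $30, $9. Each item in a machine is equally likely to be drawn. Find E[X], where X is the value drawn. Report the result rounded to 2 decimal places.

$21.50

E[X | Machine A] = (28 + 30 + 29)/3 = 29
E[X | Machine B] = (10 + 7 + 30 + 9)/4 = 14
E[X] = (1/2)·29 + (1/2)·14 = 43/2 ≈ 21.50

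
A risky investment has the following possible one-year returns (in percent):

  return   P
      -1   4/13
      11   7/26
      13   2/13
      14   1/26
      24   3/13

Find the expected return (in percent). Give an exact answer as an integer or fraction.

279/26

E[X] = (4/13)·(-1) + (7/26)·11 + (2/13)·13 + (1/26)·14 + (3/13)·24
     = 279/26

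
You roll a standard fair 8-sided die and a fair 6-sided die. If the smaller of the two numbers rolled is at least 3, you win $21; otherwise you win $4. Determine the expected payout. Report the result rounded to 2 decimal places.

$12.50

E[payout] = (1/2)·4 + (1/2)·21 = 25/2
≈ $12.50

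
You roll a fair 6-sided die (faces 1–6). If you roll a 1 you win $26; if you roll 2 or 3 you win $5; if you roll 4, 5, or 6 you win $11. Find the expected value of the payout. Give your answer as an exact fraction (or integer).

23/2 dollars

E[payout] = (1/3)·5 + (1/2)·11 + (1/6)·26 = 23/2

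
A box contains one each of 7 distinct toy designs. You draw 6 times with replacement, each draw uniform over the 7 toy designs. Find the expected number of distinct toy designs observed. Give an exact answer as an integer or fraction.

70993/16807

Let Xⱼ=1 if type j appears at least once. P(Xⱼ=1) = 1 − ((7−1)/7)^6 = 70993/117649.
E[#distinct] = 7·70993/117649 = 70993/16807.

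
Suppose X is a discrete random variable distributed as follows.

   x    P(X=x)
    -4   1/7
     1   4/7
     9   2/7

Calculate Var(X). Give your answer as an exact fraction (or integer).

E[X] = (1/7)·(-4) + (4/7)·1 + (2/7)·9 = 18/7
E[X²] = (1/7)·16 + (4/7)·1 + (2/7)·81 = 26
Var(X) = 26 − (18/7)² = 950/49

950/49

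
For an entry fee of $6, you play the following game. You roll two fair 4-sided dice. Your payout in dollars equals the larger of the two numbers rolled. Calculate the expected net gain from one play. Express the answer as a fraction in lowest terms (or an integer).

Distribution of the larger of the two numbers rolled: 1 w.p. 1/16, 2 w.p. 3/16, 3 w.p. 5/16, 4 w.p. 7/16
E[payout] = (1/16)·1 + (3/16)·2 + (5/16)·3 + (7/16)·4 = 25/8
Expected profit = 25/8 − 6 = -23/8

-23/8 dollars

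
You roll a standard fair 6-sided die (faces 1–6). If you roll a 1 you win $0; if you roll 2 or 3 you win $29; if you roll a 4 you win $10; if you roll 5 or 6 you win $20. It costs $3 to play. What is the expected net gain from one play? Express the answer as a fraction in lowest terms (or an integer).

E[payout] = (1/6)·0 + (1/6)·10 + (1/3)·20 + (1/3)·29 = 18
Expected profit = 18 − 3 = 15

$15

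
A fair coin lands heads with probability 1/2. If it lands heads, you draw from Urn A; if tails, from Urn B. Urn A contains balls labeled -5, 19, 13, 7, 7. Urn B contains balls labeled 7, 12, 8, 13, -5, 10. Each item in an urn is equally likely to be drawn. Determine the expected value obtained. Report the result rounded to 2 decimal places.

7.85

E[X | Urn A] = (-5 + 19 + 13 + 7 + 7)/5 = 41/5
E[X | Urn B] = (7 + 12 + 8 + 13 − 5 + 10)/6 = 15/2
E[X] = (1/2)·41/5 + (1/2)·15/2 = 157/20 ≈ 7.85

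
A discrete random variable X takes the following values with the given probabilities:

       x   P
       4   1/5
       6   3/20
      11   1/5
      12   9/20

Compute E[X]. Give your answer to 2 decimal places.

9.30

E[X] = (1/5)·4 + (3/20)·6 + (1/5)·11 + (9/20)·12
     = 93/10 ≈ 9.30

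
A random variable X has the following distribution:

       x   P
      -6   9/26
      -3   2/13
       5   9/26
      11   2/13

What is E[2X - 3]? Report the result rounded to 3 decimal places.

E[2x-3] = (9/26)·(-15) + (2/13)·(-9) + (9/26)·7 + (2/13)·19
     = -16/13 ≈ -1.231

-1.231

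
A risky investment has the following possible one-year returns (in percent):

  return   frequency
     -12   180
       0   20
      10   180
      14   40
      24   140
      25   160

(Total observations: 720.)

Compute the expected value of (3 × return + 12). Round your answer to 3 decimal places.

43.500

Total = 720, so P(return=-12) = 180/720, etc.
E[3x+12] = (1/4)·(-24) + (1/36)·12 + (1/4)·42 + (1/18)·54 + (7/36)·84 + (2/9)·87
     = 87/2 ≈ 43.500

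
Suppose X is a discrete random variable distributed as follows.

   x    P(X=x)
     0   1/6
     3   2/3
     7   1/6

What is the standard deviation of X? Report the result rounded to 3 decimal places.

E[X] = 19/6, E[X²] = 85/6
Var(X) = E[X²] − (E[X])² = 85/6 − 361/36 = 149/36
SD(X) = √(149/36) ≈ 2.034

2.034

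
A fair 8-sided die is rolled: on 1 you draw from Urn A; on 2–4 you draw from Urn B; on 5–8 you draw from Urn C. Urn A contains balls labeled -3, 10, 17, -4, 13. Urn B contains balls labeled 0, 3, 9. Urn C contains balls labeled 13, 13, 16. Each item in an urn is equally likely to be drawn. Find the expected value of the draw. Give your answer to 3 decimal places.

9.325

E[X | Urn A] = (-3 + 10 + 17 − 4 + 13)/5 = 33/5
E[X | Urn B] = (0 + 3 + 9)/3 = 4
E[X | Urn C] = (13 + 13 + 16)/3 = 14
E[X] = (1/8)·33/5 + (3/8)·4 + (1/2)·14 = 373/40 ≈ 9.325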